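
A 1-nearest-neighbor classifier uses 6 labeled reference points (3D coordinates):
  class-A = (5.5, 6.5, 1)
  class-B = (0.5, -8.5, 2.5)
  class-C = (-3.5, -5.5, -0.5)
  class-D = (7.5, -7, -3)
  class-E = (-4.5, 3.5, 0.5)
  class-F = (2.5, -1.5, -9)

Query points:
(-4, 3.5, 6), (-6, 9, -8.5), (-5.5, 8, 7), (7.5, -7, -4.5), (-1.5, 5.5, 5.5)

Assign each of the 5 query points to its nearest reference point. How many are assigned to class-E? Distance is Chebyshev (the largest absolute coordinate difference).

4

(-4, 3.5, 6) — d to each: class-A:9.5, class-B:12, class-C:9, class-D:11.5, class-E:5.5, class-F:15 → nearest is class-E
(-6, 9, -8.5) — d to each: class-A:11.5, class-B:17.5, class-C:14.5, class-D:16, class-E:9, class-F:10.5 → nearest is class-E
(-5.5, 8, 7) — d to each: class-A:11, class-B:16.5, class-C:13.5, class-D:15, class-E:6.5, class-F:16 → nearest is class-E
(7.5, -7, -4.5) — d to each: class-A:13.5, class-B:7, class-C:11, class-D:1.5, class-E:12, class-F:5.5 → nearest is class-D
(-1.5, 5.5, 5.5) — d to each: class-A:7, class-B:14, class-C:11, class-D:12.5, class-E:5, class-F:14.5 → nearest is class-E
4 of the 5 points have class-E as nearest.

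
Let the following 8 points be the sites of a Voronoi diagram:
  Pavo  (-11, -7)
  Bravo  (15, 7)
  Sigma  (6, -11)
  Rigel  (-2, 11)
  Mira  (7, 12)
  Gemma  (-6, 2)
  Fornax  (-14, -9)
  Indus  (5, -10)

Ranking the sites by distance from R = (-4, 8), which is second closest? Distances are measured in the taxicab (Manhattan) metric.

d(R, Pavo) = |-4−(-11)| + |8−(-7)| = 7 + 15 = 22
d(R, Bravo) = |-4−15| + |8−7| = 19 + 1 = 20
d(R, Sigma) = |-4−6| + |8−(-11)| = 10 + 19 = 29
d(R, Rigel) = |-4−(-2)| + |8−11| = 2 + 3 = 5
d(R, Mira) = |-4−7| + |8−12| = 11 + 4 = 15
d(R, Gemma) = |-4−(-6)| + |8−2| = 2 + 6 = 8
d(R, Fornax) = |-4−(-14)| + |8−(-9)| = 10 + 17 = 27
d(R, Indus) = |-4−5| + |8−(-10)| = 9 + 18 = 27
Sorted ascending: Rigel, Gemma, Mira, … — the second-nearest is Gemma.

Gemma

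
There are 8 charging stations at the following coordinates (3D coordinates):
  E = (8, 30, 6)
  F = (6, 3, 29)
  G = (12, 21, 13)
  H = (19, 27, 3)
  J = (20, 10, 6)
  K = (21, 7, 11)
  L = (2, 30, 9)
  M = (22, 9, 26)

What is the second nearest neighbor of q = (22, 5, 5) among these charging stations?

Since √ is increasing, it suffices to compare squared distances:
|qE|² = (22−8)² + (5−30)² + (5−6)² = 196 + 625 + 1 = 822
|qF|² = (22−6)² + (5−3)² + (5−29)² = 256 + 4 + 576 = 836
|qG|² = (22−12)² + (5−21)² + (5−13)² = 100 + 256 + 64 = 420
|qH|² = (22−19)² + (5−27)² + (5−3)² = 9 + 484 + 4 = 497
|qJ|² = (22−20)² + (5−10)² + (5−6)² = 4 + 25 + 1 = 30
|qK|² = (22−21)² + (5−7)² + (5−11)² = 1 + 4 + 36 = 41
|qL|² = (22−2)² + (5−30)² + (5−9)² = 400 + 625 + 16 = 1041
|qM|² = (22−22)² + (5−9)² + (5−26)² = 0 + 16 + 441 = 457
Sorted ascending: J, K, G, … — the second-nearest is K.

K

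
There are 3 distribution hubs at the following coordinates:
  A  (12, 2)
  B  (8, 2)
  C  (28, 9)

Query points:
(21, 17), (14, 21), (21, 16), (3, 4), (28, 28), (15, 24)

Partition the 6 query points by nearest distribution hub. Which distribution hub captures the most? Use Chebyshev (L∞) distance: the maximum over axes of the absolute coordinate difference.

(21, 17) — d to each: A:15, B:15, C:8 → nearest is C
(14, 21) — d to each: A:19, B:19, C:14 → nearest is C
(21, 16) — d to each: A:14, B:14, C:7 → nearest is C
(3, 4) — d to each: A:9, B:5, C:25 → nearest is B
(28, 28) — d to each: A:26, B:26, C:19 → nearest is C
(15, 24) — d to each: A:22, B:22, C:15 → nearest is C
Tally — B:1, C:5. C captures the most (5).

C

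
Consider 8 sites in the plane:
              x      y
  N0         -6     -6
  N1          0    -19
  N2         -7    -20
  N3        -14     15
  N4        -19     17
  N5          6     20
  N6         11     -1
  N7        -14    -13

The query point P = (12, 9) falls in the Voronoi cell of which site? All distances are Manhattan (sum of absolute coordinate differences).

d(P,N0) = 18 + 15 = 33
d(P,N1) = 12 + 28 = 40
d(P,N2) = 19 + 29 = 48
d(P,N3) = 26 + 6 = 32
d(P,N4) = 31 + 8 = 39
d(P,N5) = 6 + 11 = 17
d(P,N6) = 1 + 10 = 11
d(P,N7) = 26 + 22 = 48
N6 is nearest.

N6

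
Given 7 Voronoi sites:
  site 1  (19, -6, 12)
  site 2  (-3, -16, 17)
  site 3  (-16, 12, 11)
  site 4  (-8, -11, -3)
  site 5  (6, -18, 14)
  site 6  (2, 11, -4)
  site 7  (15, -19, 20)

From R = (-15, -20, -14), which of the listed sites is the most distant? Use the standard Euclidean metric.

site 7

Compare squared distances (the ordering matches that of the actual distances):
d²(R, site 1) = (-15−19)² + (-20−(-6))² + (-14−12)² = 1156 + 196 + 676 = 2028
d²(R, site 2) = (-15−(-3))² + (-20−(-16))² + (-14−17)² = 144 + 16 + 961 = 1121
d²(R, site 3) = (-15−(-16))² + (-20−12)² + (-14−11)² = 1 + 1024 + 625 = 1650
d²(R, site 4) = (-15−(-8))² + (-20−(-11))² + (-14−(-3))² = 49 + 81 + 121 = 251
d²(R, site 5) = (-15−6)² + (-20−(-18))² + (-14−14)² = 441 + 4 + 784 = 1229
d²(R, site 6) = (-15−2)² + (-20−11)² + (-14−(-4))² = 289 + 961 + 100 = 1350
d²(R, site 7) = (-15−15)² + (-20−(-19))² + (-14−20)² = 900 + 1 + 1156 = 2057
The largest is to site 7.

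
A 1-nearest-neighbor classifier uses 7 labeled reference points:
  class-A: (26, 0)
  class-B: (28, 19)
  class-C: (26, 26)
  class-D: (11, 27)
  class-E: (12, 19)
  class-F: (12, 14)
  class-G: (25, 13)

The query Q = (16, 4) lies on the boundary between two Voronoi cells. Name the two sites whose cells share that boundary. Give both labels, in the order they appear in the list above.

Squared distances from Q to each site:
d²(Q, class-A) = (16−26)² + (4−0)² = 100 + 16 = 116
d²(Q, class-B) = (16−28)² + (4−19)² = 144 + 225 = 369
d²(Q, class-C) = (16−26)² + (4−26)² = 100 + 484 = 584
d²(Q, class-D) = (16−11)² + (4−27)² = 25 + 529 = 554
d²(Q, class-E) = (16−12)² + (4−19)² = 16 + 225 = 241
d²(Q, class-F) = (16−12)² + (4−14)² = 16 + 100 = 116
d²(Q, class-G) = (16−25)² + (4−13)² = 81 + 81 = 162
Q is equidistant from class-A and class-F (both at squared distance 116), and every other site is strictly farther — so Q lies on the class-A–class-F Voronoi edge.

class-A and class-F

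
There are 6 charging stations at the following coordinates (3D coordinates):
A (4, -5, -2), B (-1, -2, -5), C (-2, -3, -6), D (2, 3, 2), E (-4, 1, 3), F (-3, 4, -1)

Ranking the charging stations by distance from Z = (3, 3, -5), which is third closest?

F

Squared Euclidean distances:
|ZA|² = (3−4)² + (3−(-5))² + (-5−(-2))² = 1 + 64 + 9 = 74
|ZB|² = (3−(-1))² + (3−(-2))² + (-5−(-5))² = 16 + 25 + 0 = 41
|ZC|² = (3−(-2))² + (3−(-3))² + (-5−(-6))² = 25 + 36 + 1 = 62
|ZD|² = (3−2)² + (3−3)² + (-5−2)² = 1 + 0 + 49 = 50
|ZE|² = (3−(-4))² + (3−1)² + (-5−3)² = 49 + 4 + 64 = 117
|ZF|² = (3−(-3))² + (3−4)² + (-5−(-1))² = 36 + 1 + 16 = 53
Sorted ascending: B, D, F, C, … — the third-nearest is F.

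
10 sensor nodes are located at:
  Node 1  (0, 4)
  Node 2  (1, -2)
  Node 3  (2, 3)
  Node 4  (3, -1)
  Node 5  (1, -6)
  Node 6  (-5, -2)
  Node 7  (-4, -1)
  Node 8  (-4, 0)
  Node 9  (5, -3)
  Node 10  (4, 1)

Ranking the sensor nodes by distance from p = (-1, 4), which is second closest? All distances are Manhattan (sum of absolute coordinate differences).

d(p, Node 1) = 1 + 0 = 1
d(p, Node 2) = 2 + 6 = 8
d(p, Node 3) = 3 + 1 = 4
d(p, Node 4) = 4 + 5 = 9
d(p, Node 5) = 2 + 10 = 12
d(p, Node 6) = 4 + 6 = 10
d(p, Node 7) = 3 + 5 = 8
d(p, Node 8) = 3 + 4 = 7
d(p, Node 9) = 6 + 7 = 13
d(p, Node 10) = 5 + 3 = 8
Sorted ascending: Node 1, Node 3, Node 8, … — the second-nearest is Node 3.

Node 3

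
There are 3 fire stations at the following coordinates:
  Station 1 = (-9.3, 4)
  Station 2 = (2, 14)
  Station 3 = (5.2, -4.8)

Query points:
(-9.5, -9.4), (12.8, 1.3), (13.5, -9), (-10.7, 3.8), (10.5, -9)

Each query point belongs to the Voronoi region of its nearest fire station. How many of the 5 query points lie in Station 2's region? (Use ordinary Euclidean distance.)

0

(-9.5, -9.4) — d² to each: Station 1:179.6, Station 2:679.81, Station 3:237.25 → nearest is Station 1
(12.8, 1.3) — d² to each: Station 1:495.7, Station 2:277.93, Station 3:94.97 → nearest is Station 3
(13.5, -9) — d² to each: Station 1:688.84, Station 2:661.25, Station 3:86.53 → nearest is Station 3
(-10.7, 3.8) — d² to each: Station 1:2, Station 2:265.33, Station 3:326.77 → nearest is Station 1
(10.5, -9) — d² to each: Station 1:561.04, Station 2:601.25, Station 3:45.73 → nearest is Station 3
0 of the 5 points have Station 2 as nearest.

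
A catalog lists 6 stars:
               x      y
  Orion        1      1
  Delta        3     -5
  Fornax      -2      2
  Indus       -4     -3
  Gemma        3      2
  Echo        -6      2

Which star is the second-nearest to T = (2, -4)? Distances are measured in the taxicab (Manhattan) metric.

Orion

d(T, Orion) = |2−1| + |-4−1| = 1 + 5 = 6
d(T, Delta) = |2−3| + |-4−(-5)| = 1 + 1 = 2
d(T, Fornax) = |2−(-2)| + |-4−2| = 4 + 6 = 10
d(T, Indus) = |2−(-4)| + |-4−(-3)| = 6 + 1 = 7
d(T, Gemma) = |2−3| + |-4−2| = 1 + 6 = 7
d(T, Echo) = |2−(-6)| + |-4−2| = 8 + 6 = 14
Sorted ascending: Delta, Orion, Indus, … — the second-nearest is Orion.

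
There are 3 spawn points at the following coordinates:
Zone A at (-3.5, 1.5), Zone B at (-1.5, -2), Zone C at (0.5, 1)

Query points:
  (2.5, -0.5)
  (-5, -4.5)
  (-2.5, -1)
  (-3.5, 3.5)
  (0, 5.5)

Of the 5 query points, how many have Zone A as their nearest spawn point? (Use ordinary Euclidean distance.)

1

(2.5, -0.5) — d² to each: Zone A:40, Zone B:18.25, Zone C:6.25 → nearest is Zone C
(-5, -4.5) — d² to each: Zone A:38.25, Zone B:18.5, Zone C:60.5 → nearest is Zone B
(-2.5, -1) — d² to each: Zone A:7.25, Zone B:2, Zone C:13 → nearest is Zone B
(-3.5, 3.5) — d² to each: Zone A:4, Zone B:34.25, Zone C:22.25 → nearest is Zone A
(0, 5.5) — d² to each: Zone A:28.25, Zone B:58.5, Zone C:20.5 → nearest is Zone C
1 of the 5 points has Zone A as nearest.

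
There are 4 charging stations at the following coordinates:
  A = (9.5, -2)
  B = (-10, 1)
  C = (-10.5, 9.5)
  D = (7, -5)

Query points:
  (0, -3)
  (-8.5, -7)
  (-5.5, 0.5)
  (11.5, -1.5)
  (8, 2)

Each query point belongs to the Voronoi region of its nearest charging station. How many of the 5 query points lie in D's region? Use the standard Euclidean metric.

1

(0, -3) — d² to each: A:91.25, B:116, C:266.5, D:53 → nearest is D
(-8.5, -7) — d² to each: A:349, B:66.25, C:276.25, D:244.25 → nearest is B
(-5.5, 0.5) — d² to each: A:231.25, B:20.5, C:106, D:186.5 → nearest is B
(11.5, -1.5) — d² to each: A:4.25, B:468.5, C:605, D:32.5 → nearest is A
(8, 2) — d² to each: A:18.25, B:325, C:398.5, D:50 → nearest is A
1 of the 5 points has D as nearest.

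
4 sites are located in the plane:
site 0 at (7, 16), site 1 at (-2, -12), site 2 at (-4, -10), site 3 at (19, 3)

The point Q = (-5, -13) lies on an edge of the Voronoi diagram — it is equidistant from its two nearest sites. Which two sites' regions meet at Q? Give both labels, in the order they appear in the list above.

Squared distances from Q to each site:
d²(Q, site 0) = (-5−7)² + (-13−16)² = 144 + 841 = 985
d²(Q, site 1) = (-5−(-2))² + (-13−(-12))² = 9 + 1 = 10
d²(Q, site 2) = (-5−(-4))² + (-13−(-10))² = 1 + 9 = 10
d²(Q, site 3) = (-5−19)² + (-13−3)² = 576 + 256 = 832
Q is equidistant from site 1 and site 2 (both at squared distance 10), and every other site is strictly farther — so Q lies on the site 1–site 2 Voronoi edge.

site 1 and site 2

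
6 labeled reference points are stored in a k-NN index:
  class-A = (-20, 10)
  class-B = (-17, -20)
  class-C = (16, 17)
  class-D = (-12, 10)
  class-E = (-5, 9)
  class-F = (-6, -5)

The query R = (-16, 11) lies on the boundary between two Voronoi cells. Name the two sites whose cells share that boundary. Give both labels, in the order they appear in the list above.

class-A and class-D

Squared distances from R to each site:
d²(R, class-A) = (-16−(-20))² + (11−10)² = 16 + 1 = 17
d²(R, class-B) = (-16−(-17))² + (11−(-20))² = 1 + 961 = 962
d²(R, class-C) = (-16−16)² + (11−17)² = 1024 + 36 = 1060
d²(R, class-D) = (-16−(-12))² + (11−10)² = 16 + 1 = 17
d²(R, class-E) = (-16−(-5))² + (11−9)² = 121 + 4 = 125
d²(R, class-F) = (-16−(-6))² + (11−(-5))² = 100 + 256 = 356
R is equidistant from class-A and class-D (both at squared distance 17), and every other site is strictly farther — so R lies on the class-A–class-D Voronoi edge.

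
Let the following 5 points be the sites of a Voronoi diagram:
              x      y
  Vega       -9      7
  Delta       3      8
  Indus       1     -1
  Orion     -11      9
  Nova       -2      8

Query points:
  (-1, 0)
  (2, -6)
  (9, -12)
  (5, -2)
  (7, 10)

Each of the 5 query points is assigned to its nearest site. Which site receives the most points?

Indus

(-1, 0) — d² to each: Vega:113, Delta:80, Indus:5, Orion:181, Nova:65 → nearest is Indus
(2, -6) — d² to each: Vega:290, Delta:197, Indus:26, Orion:394, Nova:212 → nearest is Indus
(9, -12) — d² to each: Vega:685, Delta:436, Indus:185, Orion:841, Nova:521 → nearest is Indus
(5, -2) — d² to each: Vega:277, Delta:104, Indus:17, Orion:377, Nova:149 → nearest is Indus
(7, 10) — d² to each: Vega:265, Delta:20, Indus:157, Orion:325, Nova:85 → nearest is Delta
Tally — Delta:1, Indus:4. Indus captures the most (4).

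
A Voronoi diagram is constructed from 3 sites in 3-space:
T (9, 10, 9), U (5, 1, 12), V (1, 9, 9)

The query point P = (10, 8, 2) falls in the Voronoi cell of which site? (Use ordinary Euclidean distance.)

T

Compare squared distances (the ordering matches that of the actual distances):
|PT|² = (10−9)² + (8−10)² + (2−9)² = 1 + 4 + 49 = 54
|PU|² = (10−5)² + (8−1)² + (2−12)² = 25 + 49 + 100 = 174
|PV|² = (10−1)² + (8−9)² + (2−9)² = 81 + 1 + 49 = 131
T is nearest.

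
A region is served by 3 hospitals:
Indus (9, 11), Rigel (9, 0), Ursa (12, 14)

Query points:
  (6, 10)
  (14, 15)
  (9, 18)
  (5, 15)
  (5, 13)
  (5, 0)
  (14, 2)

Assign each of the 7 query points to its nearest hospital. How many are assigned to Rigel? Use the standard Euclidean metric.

2

(6, 10) — d² to each: Indus:10, Rigel:109, Ursa:52 → nearest is Indus
(14, 15) — d² to each: Indus:41, Rigel:250, Ursa:5 → nearest is Ursa
(9, 18) — d² to each: Indus:49, Rigel:324, Ursa:25 → nearest is Ursa
(5, 15) — d² to each: Indus:32, Rigel:241, Ursa:50 → nearest is Indus
(5, 13) — d² to each: Indus:20, Rigel:185, Ursa:50 → nearest is Indus
(5, 0) — d² to each: Indus:137, Rigel:16, Ursa:245 → nearest is Rigel
(14, 2) — d² to each: Indus:106, Rigel:29, Ursa:148 → nearest is Rigel
2 of the 7 points have Rigel as nearest.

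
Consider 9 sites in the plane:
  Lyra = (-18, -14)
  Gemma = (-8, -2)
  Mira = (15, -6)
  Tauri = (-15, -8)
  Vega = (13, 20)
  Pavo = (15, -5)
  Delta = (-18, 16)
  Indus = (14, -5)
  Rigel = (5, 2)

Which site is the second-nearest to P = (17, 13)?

Rigel

Compare squared distances (the ordering matches that of the actual distances):
d²(P, Lyra) = 1225 + 729 = 1954
d²(P, Gemma) = 625 + 225 = 850
d²(P, Mira) = 4 + 361 = 365
d²(P, Tauri) = 1024 + 441 = 1465
d²(P, Vega) = 16 + 49 = 65
d²(P, Pavo) = 4 + 324 = 328
d²(P, Delta) = 1225 + 9 = 1234
d²(P, Indus) = 9 + 324 = 333
d²(P, Rigel) = 144 + 121 = 265
Sorted ascending: Vega, Rigel, Pavo, … — the second-nearest is Rigel.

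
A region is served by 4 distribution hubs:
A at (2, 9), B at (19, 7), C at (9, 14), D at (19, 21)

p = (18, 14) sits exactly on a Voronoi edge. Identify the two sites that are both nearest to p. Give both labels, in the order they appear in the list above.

Squared distances from p to each site:
|pA|² = (18−2)² + (14−9)² = 256 + 25 = 281
|pB|² = (18−19)² + (14−7)² = 1 + 49 = 50
|pC|² = (18−9)² + (14−14)² = 81 + 0 = 81
|pD|² = (18−19)² + (14−21)² = 1 + 49 = 50
p is equidistant from B and D (both at squared distance 50), and every other site is strictly farther — so p lies on the B–D Voronoi edge.

B and D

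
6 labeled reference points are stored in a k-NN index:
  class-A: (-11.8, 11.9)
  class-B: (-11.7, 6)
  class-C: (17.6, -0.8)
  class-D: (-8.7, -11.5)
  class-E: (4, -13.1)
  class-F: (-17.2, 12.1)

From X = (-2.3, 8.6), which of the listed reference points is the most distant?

class-E

Squared Euclidean distances:
d²(X, class-A) = 90.25 + 10.89 = 101.14
d²(X, class-B) = 88.36 + 6.76 = 95.12
d²(X, class-C) = 396.01 + 88.36 = 484.37
d²(X, class-D) = 40.96 + 404.01 = 444.97
d²(X, class-E) = 39.69 + 470.89 = 510.58
d²(X, class-F) = 222.01 + 12.25 = 234.26
The largest is to class-E.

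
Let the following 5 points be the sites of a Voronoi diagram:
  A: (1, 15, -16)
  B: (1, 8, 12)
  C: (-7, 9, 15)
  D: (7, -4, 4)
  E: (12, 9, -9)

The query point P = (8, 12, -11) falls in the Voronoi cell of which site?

E

Since √ is increasing, it suffices to compare squared distances:
|PA|² = (8−1)² + (12−15)² + (-11−(-16))² = 49 + 9 + 25 = 83
|PB|² = (8−1)² + (12−8)² + (-11−12)² = 49 + 16 + 529 = 594
|PC|² = (8−(-7))² + (12−9)² + (-11−15)² = 225 + 9 + 676 = 910
|PD|² = (8−7)² + (12−(-4))² + (-11−4)² = 1 + 256 + 225 = 482
|PE|² = (8−12)² + (12−9)² + (-11−(-9))² = 16 + 9 + 4 = 29
E is nearest.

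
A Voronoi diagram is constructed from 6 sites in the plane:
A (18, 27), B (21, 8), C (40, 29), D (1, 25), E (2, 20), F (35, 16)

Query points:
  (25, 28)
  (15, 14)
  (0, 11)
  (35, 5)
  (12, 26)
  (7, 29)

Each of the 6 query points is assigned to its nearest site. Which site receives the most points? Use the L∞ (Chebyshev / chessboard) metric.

A

(25, 28) — d to each: A:7, B:20, C:15, D:24, E:23, F:12 → nearest is A
(15, 14) — d to each: A:13, B:6, C:25, D:14, E:13, F:20 → nearest is B
(0, 11) — d to each: A:18, B:21, C:40, D:14, E:9, F:35 → nearest is E
(35, 5) — d to each: A:22, B:14, C:24, D:34, E:33, F:11 → nearest is F
(12, 26) — d to each: A:6, B:18, C:28, D:11, E:10, F:23 → nearest is A
(7, 29) — d to each: A:11, B:21, C:33, D:6, E:9, F:28 → nearest is D
Tally — A:2, B:1, D:1, E:1, F:1. A captures the most (2).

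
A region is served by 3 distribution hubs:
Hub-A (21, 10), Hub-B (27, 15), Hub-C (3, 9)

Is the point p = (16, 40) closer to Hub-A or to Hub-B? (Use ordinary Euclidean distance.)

Compare squared distances:
d²(p, Hub-A) = (16−21)² + (40−10)² = 25 + 900 = 925
d²(p, Hub-B) = (16−27)² + (40−15)² = 121 + 625 = 746
925 > 746, so Hub-B is closer.

Hub-B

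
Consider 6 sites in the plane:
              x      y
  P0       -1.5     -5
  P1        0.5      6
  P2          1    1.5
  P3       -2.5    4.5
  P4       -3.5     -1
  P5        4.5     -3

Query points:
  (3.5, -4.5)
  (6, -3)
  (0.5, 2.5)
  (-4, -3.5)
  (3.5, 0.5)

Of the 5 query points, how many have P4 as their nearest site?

(3.5, -4.5) — d² to each: P0:25.25, P1:119.25, P2:42.25, P3:117, P4:61.25, P5:3.25 → nearest is P5
(6, -3) — d² to each: P0:60.25, P1:111.25, P2:45.25, P3:128.5, P4:94.25, P5:2.25 → nearest is P5
(0.5, 2.5) — d² to each: P0:60.25, P1:12.25, P2:1.25, P3:13, P4:28.25, P5:46.25 → nearest is P2
(-4, -3.5) — d² to each: P0:8.5, P1:110.5, P2:50, P3:66.25, P4:6.5, P5:72.5 → nearest is P4
(3.5, 0.5) — d² to each: P0:55.25, P1:39.25, P2:7.25, P3:52, P4:51.25, P5:13.25 → nearest is P2
1 of the 5 points has P4 as nearest.

1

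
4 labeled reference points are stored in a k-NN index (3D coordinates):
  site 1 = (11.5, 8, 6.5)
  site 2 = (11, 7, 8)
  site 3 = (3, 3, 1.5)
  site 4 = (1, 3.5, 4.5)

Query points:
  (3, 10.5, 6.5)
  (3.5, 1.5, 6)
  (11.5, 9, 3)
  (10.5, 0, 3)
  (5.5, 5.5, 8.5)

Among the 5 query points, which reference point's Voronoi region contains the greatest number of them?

(3, 10.5, 6.5) — d² to each: site 1:78.5, site 2:78.5, site 3:81.25, site 4:57 → nearest is site 4
(3.5, 1.5, 6) — d² to each: site 1:106.5, site 2:90.5, site 3:22.75, site 4:12.5 → nearest is site 4
(11.5, 9, 3) — d² to each: site 1:13.25, site 2:29.25, site 3:110.5, site 4:142.75 → nearest is site 1
(10.5, 0, 3) — d² to each: site 1:77.25, site 2:74.25, site 3:67.5, site 4:104.75 → nearest is site 3
(5.5, 5.5, 8.5) — d² to each: site 1:46.25, site 2:32.75, site 3:61.5, site 4:40.25 → nearest is site 2
Tally — site 1:1, site 2:1, site 3:1, site 4:2. site 4 captures the most (2).

site 4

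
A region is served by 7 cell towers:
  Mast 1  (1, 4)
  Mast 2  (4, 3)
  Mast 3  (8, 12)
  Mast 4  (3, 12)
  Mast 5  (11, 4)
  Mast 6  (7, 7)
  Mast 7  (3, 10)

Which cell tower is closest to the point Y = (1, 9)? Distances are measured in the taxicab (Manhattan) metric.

Mast 7

d(Y, Mast 1) = 0 + 5 = 5
d(Y, Mast 2) = 3 + 6 = 9
d(Y, Mast 3) = 7 + 3 = 10
d(Y, Mast 4) = 2 + 3 = 5
d(Y, Mast 5) = 10 + 5 = 15
d(Y, Mast 6) = 6 + 2 = 8
d(Y, Mast 7) = 2 + 1 = 3
Mast 7 is nearest.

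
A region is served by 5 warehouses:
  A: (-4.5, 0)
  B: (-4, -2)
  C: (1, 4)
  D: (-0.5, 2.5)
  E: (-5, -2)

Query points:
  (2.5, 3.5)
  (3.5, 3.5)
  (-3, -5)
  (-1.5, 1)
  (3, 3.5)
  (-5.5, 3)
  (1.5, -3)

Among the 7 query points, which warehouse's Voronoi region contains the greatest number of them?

C

(2.5, 3.5) — d² to each: A:61.25, B:72.5, C:2.5, D:10, E:86.5 → nearest is C
(3.5, 3.5) — d² to each: A:76.25, B:86.5, C:6.5, D:17, E:102.5 → nearest is C
(-3, -5) — d² to each: A:27.25, B:10, C:97, D:62.5, E:13 → nearest is B
(-1.5, 1) — d² to each: A:10, B:15.25, C:15.25, D:3.25, E:21.25 → nearest is D
(3, 3.5) — d² to each: A:68.5, B:79.25, C:4.25, D:13.25, E:94.25 → nearest is C
(-5.5, 3) — d² to each: A:10, B:27.25, C:43.25, D:25.25, E:25.25 → nearest is A
(1.5, -3) — d² to each: A:45, B:31.25, C:49.25, D:34.25, E:43.25 → nearest is B
Tally — A:1, B:2, C:3, D:1. C captures the most (3).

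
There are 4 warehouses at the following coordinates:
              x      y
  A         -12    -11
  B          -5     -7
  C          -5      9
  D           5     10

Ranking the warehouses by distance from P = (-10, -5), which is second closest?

A

Squared Euclidean distances:
|PA|² = (-10−(-12))² + (-5−(-11))² = 4 + 36 = 40
|PB|² = (-10−(-5))² + (-5−(-7))² = 25 + 4 = 29
|PC|² = (-10−(-5))² + (-5−9)² = 25 + 196 = 221
|PD|² = (-10−5)² + (-5−10)² = 225 + 225 = 450
Sorted ascending: B, A, C, … — the second-nearest is A.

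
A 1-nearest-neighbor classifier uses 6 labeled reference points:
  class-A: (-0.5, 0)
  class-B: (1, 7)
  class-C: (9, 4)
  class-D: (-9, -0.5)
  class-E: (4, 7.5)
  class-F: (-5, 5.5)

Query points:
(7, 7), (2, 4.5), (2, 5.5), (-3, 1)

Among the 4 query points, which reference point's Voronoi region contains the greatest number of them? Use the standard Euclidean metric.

class-B

(7, 7) — d² to each: class-A:105.25, class-B:36, class-C:13, class-D:312.25, class-E:9.25, class-F:146.25 → nearest is class-E
(2, 4.5) — d² to each: class-A:26.5, class-B:7.25, class-C:49.25, class-D:146, class-E:13, class-F:50 → nearest is class-B
(2, 5.5) — d² to each: class-A:36.5, class-B:3.25, class-C:51.25, class-D:157, class-E:8, class-F:49 → nearest is class-B
(-3, 1) — d² to each: class-A:7.25, class-B:52, class-C:153, class-D:38.25, class-E:91.25, class-F:24.25 → nearest is class-A
Tally — class-A:1, class-B:2, class-E:1. class-B captures the most (2).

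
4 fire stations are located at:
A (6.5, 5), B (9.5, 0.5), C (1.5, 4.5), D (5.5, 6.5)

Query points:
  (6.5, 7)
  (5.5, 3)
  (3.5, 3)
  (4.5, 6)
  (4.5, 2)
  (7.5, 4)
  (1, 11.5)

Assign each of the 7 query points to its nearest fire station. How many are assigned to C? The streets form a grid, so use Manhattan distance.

2

(6.5, 7) — d to each: A:2, B:9.5, C:7.5, D:1.5 → nearest is D
(5.5, 3) — d to each: A:3, B:6.5, C:5.5, D:3.5 → nearest is A
(3.5, 3) — d to each: A:5, B:8.5, C:3.5, D:5.5 → nearest is C
(4.5, 6) — d to each: A:3, B:10.5, C:4.5, D:1.5 → nearest is D
(4.5, 2) — d to each: A:5, B:6.5, C:5.5, D:5.5 → nearest is A
(7.5, 4) — d to each: A:2, B:5.5, C:6.5, D:4.5 → nearest is A
(1, 11.5) — d to each: A:12, B:19.5, C:7.5, D:9.5 → nearest is C
2 of the 7 points have C as nearest.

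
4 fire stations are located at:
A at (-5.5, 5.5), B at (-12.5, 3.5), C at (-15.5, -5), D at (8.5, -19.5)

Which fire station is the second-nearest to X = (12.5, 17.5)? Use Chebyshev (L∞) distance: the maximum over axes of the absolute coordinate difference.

B

d(X,A) = max(18, 12) = 18
d(X,B) = max(25, 14) = 25
d(X,C) = max(28, 22.5) = 28
d(X,D) = max(4, 37) = 37
Sorted ascending: A, B, C, … — the second-nearest is B.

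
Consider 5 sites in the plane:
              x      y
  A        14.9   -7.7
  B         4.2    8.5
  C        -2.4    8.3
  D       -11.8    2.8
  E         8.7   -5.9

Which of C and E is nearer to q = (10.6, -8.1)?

E

Compare squared distances:
|qC|² = (10.6−(-2.4))² + (-8.1−8.3)² = 169 + 268.96 = 437.96
|qE|² = (10.6−8.7)² + (-8.1−(-5.9))² = 3.61 + 4.84 = 8.45
437.96 > 8.45, so E is closer.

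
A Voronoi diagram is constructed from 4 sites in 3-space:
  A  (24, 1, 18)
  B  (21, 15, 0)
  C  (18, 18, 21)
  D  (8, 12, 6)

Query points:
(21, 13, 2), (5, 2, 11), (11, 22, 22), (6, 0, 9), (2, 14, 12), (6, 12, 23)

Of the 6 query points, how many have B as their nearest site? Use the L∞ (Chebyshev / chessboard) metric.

1

(21, 13, 2) — d to each: A:16, B:2, C:19, D:13 → nearest is B
(5, 2, 11) — d to each: A:19, B:16, C:16, D:10 → nearest is D
(11, 22, 22) — d to each: A:21, B:22, C:7, D:16 → nearest is C
(6, 0, 9) — d to each: A:18, B:15, C:18, D:12 → nearest is D
(2, 14, 12) — d to each: A:22, B:19, C:16, D:6 → nearest is D
(6, 12, 23) — d to each: A:18, B:23, C:12, D:17 → nearest is C
1 of the 6 points has B as nearest.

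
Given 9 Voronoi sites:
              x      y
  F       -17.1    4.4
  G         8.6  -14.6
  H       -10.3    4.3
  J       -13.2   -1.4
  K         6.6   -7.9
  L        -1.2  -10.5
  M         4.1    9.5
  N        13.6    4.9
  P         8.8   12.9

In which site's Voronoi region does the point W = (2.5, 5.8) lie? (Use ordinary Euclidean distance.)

M

Since √ is increasing, it suffices to compare squared distances:
|WF|² = 384.16 + 1.96 = 386.12
|WG|² = 37.21 + 416.16 = 453.37
|WH|² = 163.84 + 2.25 = 166.09
|WJ|² = 246.49 + 51.84 = 298.33
|WK|² = 16.81 + 187.69 = 204.5
|WL|² = 13.69 + 265.69 = 279.38
|WM|² = 2.56 + 13.69 = 16.25
|WN|² = 123.21 + 0.81 = 124.02
|WP|² = 39.69 + 50.41 = 90.1
Minimum is at M.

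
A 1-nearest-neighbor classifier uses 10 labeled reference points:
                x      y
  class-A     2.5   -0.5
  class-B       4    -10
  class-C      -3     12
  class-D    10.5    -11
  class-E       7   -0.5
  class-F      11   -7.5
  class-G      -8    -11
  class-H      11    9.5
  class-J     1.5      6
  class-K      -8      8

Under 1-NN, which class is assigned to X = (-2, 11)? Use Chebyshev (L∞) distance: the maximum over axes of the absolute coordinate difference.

class-C

d(X, class-A) = max(4.5, 11.5) = 11.5
d(X, class-B) = max(6, 21) = 21
d(X, class-C) = max(1, 1) = 1
d(X, class-D) = max(12.5, 22) = 22
d(X, class-E) = max(9, 11.5) = 11.5
d(X, class-F) = max(13, 18.5) = 18.5
d(X, class-G) = max(6, 22) = 22
d(X, class-H) = max(13, 1.5) = 13
d(X, class-J) = max(3.5, 5) = 5
d(X, class-K) = max(6, 3) = 6
The smallest is to class-C, so X lies in the Voronoi region of class-C.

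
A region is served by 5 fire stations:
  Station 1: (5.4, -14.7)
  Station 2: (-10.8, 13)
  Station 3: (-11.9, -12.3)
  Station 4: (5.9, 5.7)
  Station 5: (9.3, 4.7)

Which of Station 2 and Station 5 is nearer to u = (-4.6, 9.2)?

Compare squared distances:
d²(u, Station 2) = (-4.6−(-10.8))² + (9.2−13)² = 38.44 + 14.44 = 52.88
d²(u, Station 5) = (-4.6−9.3)² + (9.2−4.7)² = 193.21 + 20.25 = 213.46
52.88 < 213.46, so Station 2 is closer.

Station 2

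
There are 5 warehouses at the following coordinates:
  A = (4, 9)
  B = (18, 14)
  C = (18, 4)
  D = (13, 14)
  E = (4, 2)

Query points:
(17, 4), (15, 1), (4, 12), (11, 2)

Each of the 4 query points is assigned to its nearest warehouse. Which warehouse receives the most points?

C

(17, 4) — d² to each: A:194, B:101, C:1, D:116, E:173 → nearest is C
(15, 1) — d² to each: A:185, B:178, C:18, D:173, E:122 → nearest is C
(4, 12) — d² to each: A:9, B:200, C:260, D:85, E:100 → nearest is A
(11, 2) — d² to each: A:98, B:193, C:53, D:148, E:49 → nearest is E
Tally — A:1, C:2, E:1. C captures the most (2).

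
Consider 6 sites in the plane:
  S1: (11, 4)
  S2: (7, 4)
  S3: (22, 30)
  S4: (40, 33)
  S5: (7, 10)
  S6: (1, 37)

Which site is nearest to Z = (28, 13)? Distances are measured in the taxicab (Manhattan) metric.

d(Z,S1) = |28−11| + |13−4| = 17 + 9 = 26
d(Z,S2) = |28−7| + |13−4| = 21 + 9 = 30
d(Z,S3) = |28−22| + |13−30| = 6 + 17 = 23
d(Z,S4) = |28−40| + |13−33| = 12 + 20 = 32
d(Z,S5) = |28−7| + |13−10| = 21 + 3 = 24
d(Z,S6) = |28−1| + |13−37| = 27 + 24 = 51
S3 is nearest.

S3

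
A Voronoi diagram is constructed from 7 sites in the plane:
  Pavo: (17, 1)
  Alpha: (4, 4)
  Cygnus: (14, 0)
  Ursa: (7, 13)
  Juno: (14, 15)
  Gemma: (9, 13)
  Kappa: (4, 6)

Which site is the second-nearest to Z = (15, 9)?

Gemma

Compare squared distances (the ordering matches that of the actual distances):
d²(Z, Pavo) = (15−17)² + (9−1)² = 4 + 64 = 68
d²(Z, Alpha) = (15−4)² + (9−4)² = 121 + 25 = 146
d²(Z, Cygnus) = (15−14)² + (9−0)² = 1 + 81 = 82
d²(Z, Ursa) = (15−7)² + (9−13)² = 64 + 16 = 80
d²(Z, Juno) = (15−14)² + (9−15)² = 1 + 36 = 37
d²(Z, Gemma) = (15−9)² + (9−13)² = 36 + 16 = 52
d²(Z, Kappa) = (15−4)² + (9−6)² = 121 + 9 = 130
Sorted ascending: Juno, Gemma, Pavo, … — the second-nearest is Gemma.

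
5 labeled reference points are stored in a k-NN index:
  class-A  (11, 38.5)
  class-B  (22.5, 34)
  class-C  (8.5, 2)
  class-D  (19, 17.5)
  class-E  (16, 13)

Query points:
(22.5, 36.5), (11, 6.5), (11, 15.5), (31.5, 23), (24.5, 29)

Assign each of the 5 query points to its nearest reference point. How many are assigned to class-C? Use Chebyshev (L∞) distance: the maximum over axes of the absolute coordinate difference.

1

(22.5, 36.5) — d to each: class-A:11.5, class-B:2.5, class-C:34.5, class-D:19, class-E:23.5 → nearest is class-B
(11, 6.5) — d to each: class-A:32, class-B:27.5, class-C:4.5, class-D:11, class-E:6.5 → nearest is class-C
(11, 15.5) — d to each: class-A:23, class-B:18.5, class-C:13.5, class-D:8, class-E:5 → nearest is class-E
(31.5, 23) — d to each: class-A:20.5, class-B:11, class-C:23, class-D:12.5, class-E:15.5 → nearest is class-B
(24.5, 29) — d to each: class-A:13.5, class-B:5, class-C:27, class-D:11.5, class-E:16 → nearest is class-B
1 of the 5 points has class-C as nearest.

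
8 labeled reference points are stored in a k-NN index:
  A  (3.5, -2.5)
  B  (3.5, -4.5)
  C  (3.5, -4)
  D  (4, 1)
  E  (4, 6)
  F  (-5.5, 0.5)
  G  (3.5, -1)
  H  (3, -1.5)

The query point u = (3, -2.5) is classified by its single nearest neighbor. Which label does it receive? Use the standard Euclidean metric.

A

Since √ is increasing, it suffices to compare squared distances:
|uA|² = 0.25 + 0 = 0.25
|uB|² = 0.25 + 4 = 4.25
|uC|² = 0.25 + 2.25 = 2.5
|uD|² = 1 + 12.25 = 13.25
|uE|² = 1 + 72.25 = 73.25
|uF|² = 72.25 + 9 = 81.25
|uG|² = 0.25 + 2.25 = 2.5
|uH|² = 0 + 1 = 1
The smallest is to A, so u lies in the Voronoi region of A.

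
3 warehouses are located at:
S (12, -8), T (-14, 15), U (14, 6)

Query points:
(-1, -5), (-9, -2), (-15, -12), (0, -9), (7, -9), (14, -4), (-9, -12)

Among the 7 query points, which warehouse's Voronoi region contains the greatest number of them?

(-1, -5) — d² to each: S:178, T:569, U:346 → nearest is S
(-9, -2) — d² to each: S:477, T:314, U:593 → nearest is T
(-15, -12) — d² to each: S:745, T:730, U:1165 → nearest is T
(0, -9) — d² to each: S:145, T:772, U:421 → nearest is S
(7, -9) — d² to each: S:26, T:1017, U:274 → nearest is S
(14, -4) — d² to each: S:20, T:1145, U:100 → nearest is S
(-9, -12) — d² to each: S:457, T:754, U:853 → nearest is S
Tally — S:5, T:2. S captures the most (5).

S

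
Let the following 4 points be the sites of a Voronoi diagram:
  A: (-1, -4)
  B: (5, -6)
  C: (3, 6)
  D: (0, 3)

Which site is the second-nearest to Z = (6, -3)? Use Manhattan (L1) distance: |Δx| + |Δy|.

A

d(Z,A) = |6−(-1)| + |-3−(-4)| = 7 + 1 = 8
d(Z,B) = |6−5| + |-3−(-6)| = 1 + 3 = 4
d(Z,C) = |6−3| + |-3−6| = 3 + 9 = 12
d(Z,D) = |6−0| + |-3−3| = 6 + 6 = 12
Sorted ascending: B, A, C, … — the second-nearest is A.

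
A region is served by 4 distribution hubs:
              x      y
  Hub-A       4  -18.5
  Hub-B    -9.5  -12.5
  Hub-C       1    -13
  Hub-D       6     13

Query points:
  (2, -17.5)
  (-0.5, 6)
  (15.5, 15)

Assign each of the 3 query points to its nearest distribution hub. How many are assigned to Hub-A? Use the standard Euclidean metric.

1

(2, -17.5) — d² to each: Hub-A:5, Hub-B:157.25, Hub-C:21.25, Hub-D:946.25 → nearest is Hub-A
(-0.5, 6) — d² to each: Hub-A:620.5, Hub-B:423.25, Hub-C:363.25, Hub-D:91.25 → nearest is Hub-D
(15.5, 15) — d² to each: Hub-A:1254.5, Hub-B:1381.25, Hub-C:994.25, Hub-D:94.25 → nearest is Hub-D
1 of the 3 points has Hub-A as nearest.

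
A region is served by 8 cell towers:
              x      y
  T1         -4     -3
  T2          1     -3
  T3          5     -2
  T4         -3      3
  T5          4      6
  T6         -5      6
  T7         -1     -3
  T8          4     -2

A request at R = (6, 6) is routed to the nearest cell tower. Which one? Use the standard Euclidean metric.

T5

Squared Euclidean distances:
|RT1|² = 100 + 81 = 181
|RT2|² = 25 + 81 = 106
|RT3|² = 1 + 64 = 65
|RT4|² = 81 + 9 = 90
|RT5|² = 4 + 0 = 4
|RT6|² = 121 + 0 = 121
|RT7|² = 49 + 81 = 130
|RT8|² = 4 + 64 = 68
The smallest is to T5, so R lies in the Voronoi region of T5.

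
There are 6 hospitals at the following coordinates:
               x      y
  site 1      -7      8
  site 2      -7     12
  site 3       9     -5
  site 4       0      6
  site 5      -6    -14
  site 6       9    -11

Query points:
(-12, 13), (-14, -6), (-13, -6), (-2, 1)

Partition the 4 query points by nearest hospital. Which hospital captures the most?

(-12, 13) — d² to each: site 1:50, site 2:26, site 3:765, site 4:193, site 5:765, site 6:1017 → nearest is site 2
(-14, -6) — d² to each: site 1:245, site 2:373, site 3:530, site 4:340, site 5:128, site 6:554 → nearest is site 5
(-13, -6) — d² to each: site 1:232, site 2:360, site 3:485, site 4:313, site 5:113, site 6:509 → nearest is site 5
(-2, 1) — d² to each: site 1:74, site 2:146, site 3:157, site 4:29, site 5:241, site 6:265 → nearest is site 4
Tally — site 2:1, site 4:1, site 5:2. site 5 captures the most (2).

site 5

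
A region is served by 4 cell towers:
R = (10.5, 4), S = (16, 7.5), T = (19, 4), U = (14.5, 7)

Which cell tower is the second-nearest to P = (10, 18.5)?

S

Since √ is increasing, it suffices to compare squared distances:
|PR|² = 0.25 + 210.25 = 210.5
|PS|² = 36 + 121 = 157
|PT|² = 81 + 210.25 = 291.25
|PU|² = 20.25 + 132.25 = 152.5
Sorted ascending: U, S, R, … — the second-nearest is S.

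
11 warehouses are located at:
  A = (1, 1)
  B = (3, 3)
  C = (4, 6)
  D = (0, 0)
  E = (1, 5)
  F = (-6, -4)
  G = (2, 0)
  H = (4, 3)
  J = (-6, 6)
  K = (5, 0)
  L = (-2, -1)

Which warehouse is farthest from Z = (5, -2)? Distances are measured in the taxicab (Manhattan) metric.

d(Z,A) = 4 + 3 = 7
d(Z,B) = 2 + 5 = 7
d(Z,C) = 1 + 8 = 9
d(Z,D) = 5 + 2 = 7
d(Z,E) = 4 + 7 = 11
d(Z,F) = 11 + 2 = 13
d(Z,G) = 3 + 2 = 5
d(Z,H) = 1 + 5 = 6
d(Z,J) = 11 + 8 = 19
d(Z,K) = 0 + 2 = 2
d(Z,L) = 7 + 1 = 8
The largest is to J.

J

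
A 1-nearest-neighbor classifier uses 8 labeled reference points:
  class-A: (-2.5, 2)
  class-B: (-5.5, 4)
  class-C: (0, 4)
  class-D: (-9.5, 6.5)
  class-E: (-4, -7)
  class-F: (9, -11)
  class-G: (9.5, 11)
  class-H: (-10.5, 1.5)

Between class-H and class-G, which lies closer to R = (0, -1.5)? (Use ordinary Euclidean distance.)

Compare squared distances:
d²(R, class-H) = (0−(-10.5))² + (-1.5−1.5)² = 110.25 + 9 = 119.25
d²(R, class-G) = (0−9.5)² + (-1.5−11)² = 90.25 + 156.25 = 246.5
119.25 < 246.5, so class-H is closer.

class-H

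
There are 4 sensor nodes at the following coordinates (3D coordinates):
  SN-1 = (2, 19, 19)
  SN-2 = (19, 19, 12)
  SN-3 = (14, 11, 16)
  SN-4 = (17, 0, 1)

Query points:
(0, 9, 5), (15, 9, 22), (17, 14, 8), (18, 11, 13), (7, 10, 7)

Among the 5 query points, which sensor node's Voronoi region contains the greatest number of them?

(0, 9, 5) — d² to each: SN-1:300, SN-2:510, SN-3:321, SN-4:386 → nearest is SN-1
(15, 9, 22) — d² to each: SN-1:278, SN-2:216, SN-3:41, SN-4:526 → nearest is SN-3
(17, 14, 8) — d² to each: SN-1:371, SN-2:45, SN-3:82, SN-4:245 → nearest is SN-2
(18, 11, 13) — d² to each: SN-1:356, SN-2:66, SN-3:25, SN-4:266 → nearest is SN-3
(7, 10, 7) — d² to each: SN-1:250, SN-2:250, SN-3:131, SN-4:236 → nearest is SN-3
Tally — SN-1:1, SN-2:1, SN-3:3. SN-3 captures the most (3).

SN-3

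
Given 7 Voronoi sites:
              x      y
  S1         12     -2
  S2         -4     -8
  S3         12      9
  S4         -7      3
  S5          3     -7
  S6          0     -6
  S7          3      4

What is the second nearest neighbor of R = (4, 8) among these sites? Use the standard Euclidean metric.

S3

Since √ is increasing, it suffices to compare squared distances:
|RS1|² = (4−12)² + (8−(-2))² = 64 + 100 = 164
|RS2|² = (4−(-4))² + (8−(-8))² = 64 + 256 = 320
|RS3|² = (4−12)² + (8−9)² = 64 + 1 = 65
|RS4|² = (4−(-7))² + (8−3)² = 121 + 25 = 146
|RS5|² = (4−3)² + (8−(-7))² = 1 + 225 = 226
|RS6|² = (4−0)² + (8−(-6))² = 16 + 196 = 212
|RS7|² = (4−3)² + (8−4)² = 1 + 16 = 17
Sorted ascending: S7, S3, S4, … — the second-nearest is S3.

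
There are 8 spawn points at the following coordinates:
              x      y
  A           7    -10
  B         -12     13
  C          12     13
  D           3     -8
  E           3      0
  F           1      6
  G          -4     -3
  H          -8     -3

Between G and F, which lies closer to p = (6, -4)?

Compare squared distances:
|pG|² = (6−(-4))² + (-4−(-3))² = 100 + 1 = 101
|pF|² = (6−1)² + (-4−6)² = 25 + 100 = 125
101 < 125, so G is closer.

G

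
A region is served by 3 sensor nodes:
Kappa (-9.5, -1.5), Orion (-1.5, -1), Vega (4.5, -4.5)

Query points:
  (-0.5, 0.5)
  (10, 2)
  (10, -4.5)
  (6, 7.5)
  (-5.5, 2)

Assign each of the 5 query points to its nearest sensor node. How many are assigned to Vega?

(-0.5, 0.5) — d² to each: Kappa:85, Orion:3.25, Vega:50 → nearest is Orion
(10, 2) — d² to each: Kappa:392.5, Orion:141.25, Vega:72.5 → nearest is Vega
(10, -4.5) — d² to each: Kappa:389.25, Orion:144.5, Vega:30.25 → nearest is Vega
(6, 7.5) — d² to each: Kappa:321.25, Orion:128.5, Vega:146.25 → nearest is Orion
(-5.5, 2) — d² to each: Kappa:28.25, Orion:25, Vega:142.25 → nearest is Orion
2 of the 5 points have Vega as nearest.

2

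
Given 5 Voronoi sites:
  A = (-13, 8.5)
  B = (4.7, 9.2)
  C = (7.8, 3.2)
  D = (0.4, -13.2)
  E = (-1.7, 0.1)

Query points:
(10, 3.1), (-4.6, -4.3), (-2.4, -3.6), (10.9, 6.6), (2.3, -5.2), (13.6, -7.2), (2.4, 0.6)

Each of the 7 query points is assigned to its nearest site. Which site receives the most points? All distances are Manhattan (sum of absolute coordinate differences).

E

(10, 3.1) — d to each: A:28.4, B:11.4, C:2.3, D:25.9, E:14.7 → nearest is C
(-4.6, -4.3) — d to each: A:21.2, B:22.8, C:19.9, D:13.9, E:7.3 → nearest is E
(-2.4, -3.6) — d to each: A:22.7, B:19.9, C:17, D:12.4, E:4.4 → nearest is E
(10.9, 6.6) — d to each: A:25.8, B:8.8, C:6.5, D:30.3, E:19.1 → nearest is C
(2.3, -5.2) — d to each: A:29, B:16.8, C:13.9, D:9.9, E:9.3 → nearest is E
(13.6, -7.2) — d to each: A:42.3, B:25.3, C:16.2, D:19.2, E:22.6 → nearest is C
(2.4, 0.6) — d to each: A:23.3, B:10.9, C:8, D:15.8, E:4.6 → nearest is E
Tally — C:3, E:4. E captures the most (4).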